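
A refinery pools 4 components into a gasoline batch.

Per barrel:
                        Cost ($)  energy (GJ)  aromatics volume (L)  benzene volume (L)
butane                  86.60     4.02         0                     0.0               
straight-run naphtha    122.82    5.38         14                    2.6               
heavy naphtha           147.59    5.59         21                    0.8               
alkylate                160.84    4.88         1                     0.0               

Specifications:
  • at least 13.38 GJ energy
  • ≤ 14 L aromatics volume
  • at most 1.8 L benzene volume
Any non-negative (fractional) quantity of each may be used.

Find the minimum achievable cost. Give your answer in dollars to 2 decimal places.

$288.24

This is a linear program. Let x1 = barrels of butane, x2 = barrels of straight-run naphtha, x3 = barrels of heavy naphtha, x4 = barrels of alkylate.
min 86.6x1 + 122.82x2 + 147.59x3 + 160.84x4 subject to:
  4.02x1 + 5.38x2 + 5.59x3 + 4.88x4 ≥ 13.38   (energy)
  14x2 + 21x3 + 1x4 ≤ 14   (aromatics volume)
  2.6x2 + 0.8x3 ≤ 1.8   (benzene volume)
  x1, x2, x3, x4 ≥ 0.
The cheapest feasible vertex uses only butane; straight-run naphtha, heavy naphtha, alkylate are not used. Binding constraint: energy.
Solving gives x1 = 3.3284.
Objective = 86.6·3.3284 = 288.2394.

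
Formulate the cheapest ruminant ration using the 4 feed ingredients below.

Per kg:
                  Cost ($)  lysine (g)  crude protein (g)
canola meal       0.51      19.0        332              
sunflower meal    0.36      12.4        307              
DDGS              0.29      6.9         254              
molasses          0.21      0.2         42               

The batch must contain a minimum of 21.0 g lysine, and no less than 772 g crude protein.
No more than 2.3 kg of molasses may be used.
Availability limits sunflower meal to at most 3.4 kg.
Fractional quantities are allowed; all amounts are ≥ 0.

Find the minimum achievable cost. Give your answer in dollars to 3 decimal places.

$0.881

Set it up as a linear program. Let x1 = kg of canola meal, x2 = kg of sunflower meal, x3 = kg of DDGS, x4 = kg of molasses.
min 0.51x1 + 0.36x2 + 0.29x3 + 0.21x4 subject to:
  19x1 + 12.4x2 + 6.9x3 + 0.2x4 ≥ 21   (lysine)
  332x1 + 307x2 + 254x3 + 42x4 ≥ 772   (crude protein)
  x4 ≤ 2.3
  x2 ≤ 3.4
  x1, x2, x3, x4 ≥ 0.
The cheapest feasible vertex uses only sunflower meal, DDGS; canola meal, molasses are not used. There the lysine and crude protein constraints are tight.
Solving gives x2 = 0.0069815, x3 = 3.0309.
Objective = 0.36·0.0069815 + 0.29·3.0309 = 0.88147.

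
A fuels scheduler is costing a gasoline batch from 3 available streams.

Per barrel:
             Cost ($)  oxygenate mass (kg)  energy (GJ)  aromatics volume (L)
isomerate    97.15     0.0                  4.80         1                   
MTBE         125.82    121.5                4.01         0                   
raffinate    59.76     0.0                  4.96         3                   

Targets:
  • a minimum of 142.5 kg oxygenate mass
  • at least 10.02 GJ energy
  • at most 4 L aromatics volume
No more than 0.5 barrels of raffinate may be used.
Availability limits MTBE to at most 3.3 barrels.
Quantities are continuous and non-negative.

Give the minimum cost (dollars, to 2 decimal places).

Let x1 = barrels of isomerate, x2 = barrels of MTBE, x3 = barrels of raffinate.
Minimize 97.15x1 + 125.82x2 + 59.76x3 subject to:
  121.5x2 ≥ 142.5   (oxygenate mass)
  4.8x1 + 4.01x2 + 4.96x3 ≥ 10.02   (energy)
  1x1 + 3x3 ≤ 4   (aromatics volume)
  x3 ≤ 0.5
  x2 ≤ 3.3
  x1, x2, x3 ≥ 0.
All 3 inputs are positive at the optimum. Binding constraints: oxygenate mass, energy, the raffinate cap.
So isomerate = 0.59102 barrels, MTBE = 1.1728 barrels, raffinate = 0.5 barrels.
Objective = 97.15·0.59102 + 125.82·1.1728 + 59.76·0.5 = 234.8593.

$234.86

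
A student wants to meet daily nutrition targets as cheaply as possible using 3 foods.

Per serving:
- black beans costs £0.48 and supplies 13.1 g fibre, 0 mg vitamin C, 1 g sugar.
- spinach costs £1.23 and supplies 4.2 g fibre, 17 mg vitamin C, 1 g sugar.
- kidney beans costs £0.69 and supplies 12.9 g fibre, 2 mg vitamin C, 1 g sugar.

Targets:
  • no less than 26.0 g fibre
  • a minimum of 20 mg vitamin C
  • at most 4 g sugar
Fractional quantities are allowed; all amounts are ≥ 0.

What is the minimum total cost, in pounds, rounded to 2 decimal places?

£2.22

Set it up as a linear program. Let x1 = servings of black beans, x2 = servings of spinach, x3 = servings of kidney beans.
Minimize 0.48x1 + 1.23x2 + 0.69x3 subject to:
  13.1x1 + 4.2x2 + 12.9x3 ≥ 26   (fibre)
  17x2 + 2x3 ≥ 20   (vitamin C)
  1x1 + 1x2 + 1x3 ≤ 4   (sugar)
  x1, x2, x3 ≥ 0.
The optimal basis is {black beans, spinach}; kidney beans drops out. Binding constraints: fibre and vitamin C.
That vertex is x1 = 1.608, x2 = 1.176.
Hence cost = 0.48·1.608 + 1.23·1.176 = £2.2183.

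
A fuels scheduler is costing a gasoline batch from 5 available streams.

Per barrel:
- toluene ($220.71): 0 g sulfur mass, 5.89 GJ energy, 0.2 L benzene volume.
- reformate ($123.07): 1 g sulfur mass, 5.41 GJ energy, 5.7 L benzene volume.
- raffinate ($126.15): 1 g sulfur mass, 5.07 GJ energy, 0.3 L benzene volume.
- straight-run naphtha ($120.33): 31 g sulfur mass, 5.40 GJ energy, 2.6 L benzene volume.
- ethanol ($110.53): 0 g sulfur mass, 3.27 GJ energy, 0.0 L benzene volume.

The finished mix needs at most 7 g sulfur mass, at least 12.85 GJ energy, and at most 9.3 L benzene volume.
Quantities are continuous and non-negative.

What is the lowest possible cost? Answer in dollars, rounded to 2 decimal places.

Set it up as a linear program. Let x1 = barrels of toluene, x2 = barrels of reformate, x3 = barrels of raffinate, x4 = barrels of straight-run naphtha, x5 = barrels of ethanol.
Minimise 220.71x1 + 123.07x2 + 126.15x3 + 120.33x4 + 110.53x5 with:
  1x2 + 1x3 + 31x4 ≤ 7   (sulfur mass)
  5.89x1 + 5.41x2 + 5.07x3 + 5.4x4 + 3.27x5 ≥ 12.85   (energy)
  0.2x1 + 5.7x2 + 0.3x3 + 2.6x4 ≤ 9.3   (benzene volume)
  x1, x2, x3, x4, x5 ≥ 0.
The cheapest feasible vertex uses only reformate, raffinate, straight-run naphtha; toluene, ethanol are not used. Binding constraints: sulfur mass, energy, benzene volume.
That vertex is x2 = 1.5227, x3 = 0.74724, x4 = 0.15258.
Hence cost = 123.07·1.5227 + 126.15·0.74724 + 120.33·0.15258 = $300.0230.

$300.02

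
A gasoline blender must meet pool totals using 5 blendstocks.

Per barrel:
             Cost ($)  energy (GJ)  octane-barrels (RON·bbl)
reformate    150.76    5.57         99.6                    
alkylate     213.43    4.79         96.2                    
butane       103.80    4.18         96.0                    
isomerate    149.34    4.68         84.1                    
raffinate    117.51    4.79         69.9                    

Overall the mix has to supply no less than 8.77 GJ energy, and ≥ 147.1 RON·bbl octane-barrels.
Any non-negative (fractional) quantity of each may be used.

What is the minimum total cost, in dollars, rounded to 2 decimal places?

$215.83

Treat it as an LP. Let x1 = barrels of reformate, x2 = barrels of alkylate, x3 = barrels of butane, x4 = barrels of isomerate, x5 = barrels of raffinate.
Minimise 150.76x1 + 213.43x2 + 103.8x3 + 149.34x4 + 117.51x5 with:
  5.57x1 + 4.79x2 + 4.18x3 + 4.68x4 + 4.79x5 ≥ 8.77   (energy)
  99.6x1 + 96.2x2 + 96x3 + 84.1x4 + 69.9x5 ≥ 147.1   (octane-barrels)
  x1, x2, x3, x4, x5 ≥ 0.
The optimal basis is {butane, raffinate}; reformate, alkylate, isomerate drop out. Binding constraints: energy and octane-barrels.
Optimal quantities: butane = 0.54627 barrels, raffinate = 1.3542 barrels.
Objective = 103.8·0.54627 + 117.51·1.3542 = 215.8349.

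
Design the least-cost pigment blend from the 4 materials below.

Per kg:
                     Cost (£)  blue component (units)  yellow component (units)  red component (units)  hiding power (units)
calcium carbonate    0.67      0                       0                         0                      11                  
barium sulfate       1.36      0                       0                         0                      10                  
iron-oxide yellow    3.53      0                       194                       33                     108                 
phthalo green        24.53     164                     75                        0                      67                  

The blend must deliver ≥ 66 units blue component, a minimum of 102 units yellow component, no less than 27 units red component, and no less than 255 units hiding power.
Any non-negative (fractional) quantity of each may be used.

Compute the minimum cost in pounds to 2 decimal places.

Let x1 = kg of calcium carbonate, x2 = kg of barium sulfate, x3 = kg of iron-oxide yellow, x4 = kg of phthalo green.
Minimise 0.67x1 + 1.36x2 + 3.53x3 + 24.53x4 with:
  164x4 ≥ 66   (blue component)
  194x3 + 75x4 ≥ 102   (yellow component)
  33x3 ≥ 27   (red component)
  11x1 + 10x2 + 108x3 + 67x4 ≥ 255   (hiding power)
  x1, x2, x3, x4 ≥ 0.
At the optimum only iron-oxide yellow, phthalo green are positive (calcium carbonate, barium sulfate = 0). There the blue component and hiding power constraints are tight.
Optimal quantities: iron-oxide yellow = 2.1114 kg, phthalo green = 0.40244 kg.
Total cost: 3.53·2.1114 + 24.53·0.40244 = 17.3251.

£17.33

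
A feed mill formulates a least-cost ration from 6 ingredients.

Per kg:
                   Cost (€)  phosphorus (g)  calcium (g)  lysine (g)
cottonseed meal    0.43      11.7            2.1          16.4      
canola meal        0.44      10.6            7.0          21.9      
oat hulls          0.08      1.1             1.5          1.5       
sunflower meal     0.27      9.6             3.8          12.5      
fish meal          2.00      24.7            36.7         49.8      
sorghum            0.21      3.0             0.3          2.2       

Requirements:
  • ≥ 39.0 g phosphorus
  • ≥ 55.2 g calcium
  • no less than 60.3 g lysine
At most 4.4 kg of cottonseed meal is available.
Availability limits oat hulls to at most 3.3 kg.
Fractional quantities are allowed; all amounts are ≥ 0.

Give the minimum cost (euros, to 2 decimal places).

€3.02

Set it up as a linear program. Let x1 = kg of cottonseed meal, x2 = kg of canola meal, x3 = kg of oat hulls, x4 = kg of sunflower meal, x5 = kg of fish meal, x6 = kg of sorghum.
Minimize 0.43x1 + 0.44x2 + 0.08x3 + 0.27x4 + 2x5 + 0.21x6 with:
  11.7x1 + 10.6x2 + 1.1x3 + 9.6x4 + 24.7x5 + 3x6 ≥ 39   (phosphorus)
  2.1x1 + 7x2 + 1.5x3 + 3.8x4 + 36.7x5 + 0.3x6 ≥ 55.2   (calcium)
  16.4x1 + 21.9x2 + 1.5x3 + 12.5x4 + 49.8x5 + 2.2x6 ≥ 60.3   (lysine)
  x1 ≤ 4.4
  x3 ≤ 3.3
  x1, x2, x3, x4, x5, x6 ≥ 0.
The cheapest feasible vertex uses only oat hulls, sunflower meal, fish meal; cottonseed meal, canola meal, sorghum are not used. There the phosphorus, calcium, the oat hulls cap constraints are tight.
Optimal quantities: oat hulls = 3.3 kg, sunflower meal = 0.2202 kg, fish meal = 1.346 kg.
Cost = 0.08·3.3 + 0.27·0.2202 + 2·1.346 = 3.0155.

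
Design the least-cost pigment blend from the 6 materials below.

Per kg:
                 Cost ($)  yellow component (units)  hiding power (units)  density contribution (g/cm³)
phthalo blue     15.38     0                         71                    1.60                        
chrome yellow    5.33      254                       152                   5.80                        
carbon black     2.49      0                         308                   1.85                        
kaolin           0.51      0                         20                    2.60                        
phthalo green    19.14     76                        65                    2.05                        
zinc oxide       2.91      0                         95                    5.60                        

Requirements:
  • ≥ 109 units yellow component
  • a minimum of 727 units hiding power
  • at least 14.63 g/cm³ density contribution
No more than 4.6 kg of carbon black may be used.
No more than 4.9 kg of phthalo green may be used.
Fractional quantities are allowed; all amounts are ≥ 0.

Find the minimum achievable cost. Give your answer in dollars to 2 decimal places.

$8.78

Treat it as an LP. Let x1 = kg of phthalo blue, x2 = kg of chrome yellow, x3 = kg of carbon black, x4 = kg of kaolin, x5 = kg of phthalo green, x6 = kg of zinc oxide.
Minimize 15.38x1 + 5.33x2 + 2.49x3 + 0.51x4 + 19.14x5 + 2.91x6 subject to:
  254x2 + 76x5 ≥ 109   (yellow component)
  71x1 + 152x2 + 308x3 + 20x4 + 65x5 + 95x6 ≥ 727   (hiding power)
  1.6x1 + 5.8x2 + 1.85x3 + 2.6x4 + 2.05x5 + 5.6x6 ≥ 14.63   (density contribution)
  x3 ≤ 4.6
  x5 ≤ 4.9
  x1, x2, x3, x4, x5, x6 ≥ 0.
The cheapest feasible vertex uses only chrome yellow, carbon black, kaolin; phthalo blue, phthalo green, zinc oxide are not used. There the yellow component, hiding power, density contribution constraints are tight.
Optimal quantities: chrome yellow = 0.4291 kg, carbon black = 1.935 kg, kaolin = 3.293 kg.
Total cost: 5.33·0.4291 + 2.49·1.935 + 0.51·3.293 = 8.7847.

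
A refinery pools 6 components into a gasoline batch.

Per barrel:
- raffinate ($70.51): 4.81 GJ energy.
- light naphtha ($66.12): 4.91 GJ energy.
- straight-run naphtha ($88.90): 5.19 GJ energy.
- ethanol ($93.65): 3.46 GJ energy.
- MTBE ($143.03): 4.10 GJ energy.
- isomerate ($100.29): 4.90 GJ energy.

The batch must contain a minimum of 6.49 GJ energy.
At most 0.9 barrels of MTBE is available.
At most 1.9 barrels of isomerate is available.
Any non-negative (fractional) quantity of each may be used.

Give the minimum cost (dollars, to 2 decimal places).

$87.40

Let x1 = barrels of raffinate, x2 = barrels of light naphtha, x3 = barrels of straight-run naphtha, x4 = barrels of ethanol, x5 = barrels of MTBE, x6 = barrels of isomerate.
min 70.51x1 + 66.12x2 + 88.9x3 + 93.65x4 + 143.03x5 + 100.29x6 with:
  4.81x1 + 4.91x2 + 5.19x3 + 3.46x4 + 4.1x5 + 4.9x6 ≥ 6.49   (energy)
  x5 ≤ 0.9
  x6 ≤ 1.9
  x1, x2, x3, x4, x5, x6 ≥ 0.
The minimum-cost mix takes nothing from raffinate, straight-run naphtha, ethanol, MTBE, isomerate — only light naphtha. The energy requirement is met with equality.
That vertex is x2 = 1.3218.
Cost = 66.12·1.3218 = 87.3974.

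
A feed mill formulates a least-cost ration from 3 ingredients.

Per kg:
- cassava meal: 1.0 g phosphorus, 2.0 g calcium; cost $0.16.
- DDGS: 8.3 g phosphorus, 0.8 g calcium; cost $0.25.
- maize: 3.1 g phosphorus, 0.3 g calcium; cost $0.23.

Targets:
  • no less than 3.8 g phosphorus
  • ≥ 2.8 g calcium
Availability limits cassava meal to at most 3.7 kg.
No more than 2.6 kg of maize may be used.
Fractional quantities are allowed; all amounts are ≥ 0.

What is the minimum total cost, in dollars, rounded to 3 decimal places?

This is a linear program. Let x1 = kg of cassava meal, x2 = kg of DDGS, x3 = kg of maize.
min 0.16x1 + 0.25x2 + 0.23x3 with:
  1x1 + 8.3x2 + 3.1x3 ≥ 3.8   (phosphorus)
  2x1 + 0.8x2 + 0.3x3 ≥ 2.8   (calcium)
  x1 ≤ 3.7
  x3 ≤ 2.6
  x1, x2, x3 ≥ 0.
The cheapest feasible vertex uses only cassava meal, DDGS; maize is not used. The phosphorus and calcium requirements are met with equality.
That vertex is x1 = 1.2785, x2 = 0.3038.
Cost = 0.16·1.2785 + 0.25·0.3038 = 0.28051.

$0.281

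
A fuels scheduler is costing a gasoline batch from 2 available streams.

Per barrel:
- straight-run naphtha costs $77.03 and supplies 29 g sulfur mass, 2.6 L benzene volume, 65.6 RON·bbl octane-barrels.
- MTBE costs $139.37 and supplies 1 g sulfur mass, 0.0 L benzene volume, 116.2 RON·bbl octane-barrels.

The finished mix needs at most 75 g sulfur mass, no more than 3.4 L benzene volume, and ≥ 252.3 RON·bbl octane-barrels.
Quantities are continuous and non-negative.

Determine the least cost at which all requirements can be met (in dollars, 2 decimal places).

$300.45

Treat it as an LP. Let x1 = barrels of straight-run naphtha, x2 = barrels of MTBE.
Minimise 77.03x1 + 139.37x2 subject to:
  29x1 + 1x2 ≤ 75   (sulfur mass)
  2.6x1 ≤ 3.4   (benzene volume)
  65.6x1 + 116.2x2 ≥ 252.3   (octane-barrels)
  x1, x2 ≥ 0.
Both inputs are positive at the optimum. Binding constraints: benzene volume and octane-barrels.
Optimal quantities: straight-run naphtha = 1.3077 barrels, MTBE = 1.433 barrels.
Cost = 77.03·1.3077 + 139.37·1.433 = 300.4493.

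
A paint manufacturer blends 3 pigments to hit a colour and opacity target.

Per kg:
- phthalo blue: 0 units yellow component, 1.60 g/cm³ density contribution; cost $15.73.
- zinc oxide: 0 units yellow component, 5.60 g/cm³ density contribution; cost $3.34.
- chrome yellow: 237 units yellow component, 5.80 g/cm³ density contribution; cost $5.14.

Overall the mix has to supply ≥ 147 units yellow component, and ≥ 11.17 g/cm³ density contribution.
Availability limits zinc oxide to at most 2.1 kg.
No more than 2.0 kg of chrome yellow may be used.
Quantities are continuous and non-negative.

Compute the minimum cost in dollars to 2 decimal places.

$7.70

This is a linear program. Let x1 = kg of phthalo blue, x2 = kg of zinc oxide, x3 = kg of chrome yellow.
Minimize 15.73x1 + 3.34x2 + 5.14x3 with:
  237x3 ≥ 147   (yellow component)
  1.6x1 + 5.6x2 + 5.8x3 ≥ 11.17   (density contribution)
  x2 ≤ 2.1
  x3 ≤ 2
  x1, x2, x3 ≥ 0.
The optimal basis is {zinc oxide, chrome yellow}; phthalo blue drops out. There the yellow component and density contribution constraints are tight.
That vertex is x2 = 1.352, x3 = 0.6203.
Objective = 3.34·1.352 + 5.14·0.6203 = 7.7040.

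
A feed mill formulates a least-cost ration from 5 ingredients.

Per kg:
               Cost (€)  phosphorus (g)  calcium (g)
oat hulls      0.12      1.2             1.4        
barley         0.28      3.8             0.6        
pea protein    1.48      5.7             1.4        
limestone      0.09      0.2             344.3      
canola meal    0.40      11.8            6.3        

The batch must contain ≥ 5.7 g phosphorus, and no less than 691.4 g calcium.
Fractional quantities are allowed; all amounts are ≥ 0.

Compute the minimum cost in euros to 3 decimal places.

Let x1 = kg of oat hulls, x2 = kg of barley, x3 = kg of pea protein, x4 = kg of limestone, x5 = kg of canola meal.
Minimise 0.12x1 + 0.28x2 + 1.48x3 + 0.09x4 + 0.4x5 s.t.:
  1.2x1 + 3.8x2 + 5.7x3 + 0.2x4 + 11.8x5 ≥ 5.7   (phosphorus)
  1.4x1 + 0.6x2 + 1.4x3 + 344.3x4 + 6.3x5 ≥ 691.4   (calcium)
  x1, x2, x3, x4, x5 ≥ 0.
The optimal basis is {limestone, canola meal}; oat hulls, barley, pea protein drop out. The phosphorus and calcium requirements are met with equality.
So limestone = 2 kg, canola meal = 0.4492 kg.
Total cost: 0.09·2 + 0.4·0.4492 = 0.35968.

€0.360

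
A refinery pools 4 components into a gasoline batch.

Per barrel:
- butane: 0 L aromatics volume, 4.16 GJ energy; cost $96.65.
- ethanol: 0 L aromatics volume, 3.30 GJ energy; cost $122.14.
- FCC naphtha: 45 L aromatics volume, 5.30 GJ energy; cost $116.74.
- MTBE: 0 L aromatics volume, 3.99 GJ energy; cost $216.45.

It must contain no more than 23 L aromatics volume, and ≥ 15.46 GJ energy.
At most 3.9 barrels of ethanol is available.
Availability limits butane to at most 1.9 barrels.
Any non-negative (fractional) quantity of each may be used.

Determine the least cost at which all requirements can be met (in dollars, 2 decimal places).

Let x1 = barrels of butane, x2 = barrels of ethanol, x3 = barrels of FCC naphtha, x4 = barrels of MTBE.
Minimize 96.65x1 + 122.14x2 + 116.74x3 + 216.45x4 s.t.:
  45x3 ≤ 23   (aromatics volume)
  4.16x1 + 3.3x2 + 5.3x3 + 3.99x4 ≥ 15.46   (energy)
  x2 ≤ 3.9
  x1 ≤ 1.9
  x1, x2, x3, x4 ≥ 0.
The optimal basis is {butane, ethanol, FCC naphtha}; MTBE drops out. The aromatics volume, energy, the butane cap requirements are met with equality.
So butane = 1.9 barrels, ethanol = 1.4688 barrels, FCC naphtha = 0.51111 barrels.
Objective = 96.65·1.9 + 122.14·1.4688 + 116.74·0.51111 = 422.7012.

$422.70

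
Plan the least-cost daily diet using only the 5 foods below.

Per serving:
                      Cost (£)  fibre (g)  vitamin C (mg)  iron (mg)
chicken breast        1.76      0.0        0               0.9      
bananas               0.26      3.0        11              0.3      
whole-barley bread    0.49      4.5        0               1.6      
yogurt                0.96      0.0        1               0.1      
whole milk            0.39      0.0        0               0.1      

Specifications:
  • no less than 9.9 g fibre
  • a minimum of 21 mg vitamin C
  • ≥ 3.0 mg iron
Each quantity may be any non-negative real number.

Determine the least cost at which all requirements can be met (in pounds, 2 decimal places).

£1.24

Set it up as a linear program. Let x1 = servings of chicken breast, x2 = servings of bananas, x3 = servings of whole-barley bread, x4 = servings of yogurt, x5 = servings of whole milk.
Minimise 1.76x1 + 0.26x2 + 0.49x3 + 0.96x4 + 0.39x5 with:
  3x2 + 4.5x3 ≥ 9.9   (fibre)
  11x2 + 1x4 ≥ 21   (vitamin C)
  0.9x1 + 0.3x2 + 1.6x3 + 0.1x4 + 0.1x5 ≥ 3   (iron)
  x1, x2, x3, x4, x5 ≥ 0.
The optimal basis is {bananas, whole-barley bread}; chicken breast, yogurt, whole milk drop out. There the vitamin C and iron constraints are tight.
Optimal quantities: bananas = 1.909 servings, whole-barley bread = 1.517 servings.
Hence cost = 0.26·1.909 + 0.49·1.517 = £1.2397.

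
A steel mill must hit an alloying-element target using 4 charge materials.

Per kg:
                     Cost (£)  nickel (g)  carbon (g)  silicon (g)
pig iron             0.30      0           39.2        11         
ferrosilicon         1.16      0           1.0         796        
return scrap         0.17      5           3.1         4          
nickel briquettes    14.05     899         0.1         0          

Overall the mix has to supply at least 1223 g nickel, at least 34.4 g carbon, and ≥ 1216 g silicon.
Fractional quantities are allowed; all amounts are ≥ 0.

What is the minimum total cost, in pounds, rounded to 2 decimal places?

Let x1 = kg of pig iron, x2 = kg of ferrosilicon, x3 = kg of return scrap, x4 = kg of nickel briquettes.
Minimise 0.3x1 + 1.16x2 + 0.17x3 + 14.05x4 s.t.:
  5x3 + 899x4 ≥ 1223   (nickel)
  39.2x1 + 1x2 + 3.1x3 + 0.1x4 ≥ 34.4   (carbon)
  11x1 + 796x2 + 4x3 ≥ 1216   (silicon)
  x1, x2, x3, x4 ≥ 0.
The minimum-cost mix takes nothing from return scrap — only pig iron, ferrosilicon, nickel briquettes. Binding constraints: nickel, carbon, silicon.
So pig iron = 0.8354 kg, ferrosilicon = 1.516 kg, nickel briquettes = 1.36 kg.
Objective = 0.3·0.8354 + 1.16·1.516 + 14.05·1.36 = 21.1172.

£21.12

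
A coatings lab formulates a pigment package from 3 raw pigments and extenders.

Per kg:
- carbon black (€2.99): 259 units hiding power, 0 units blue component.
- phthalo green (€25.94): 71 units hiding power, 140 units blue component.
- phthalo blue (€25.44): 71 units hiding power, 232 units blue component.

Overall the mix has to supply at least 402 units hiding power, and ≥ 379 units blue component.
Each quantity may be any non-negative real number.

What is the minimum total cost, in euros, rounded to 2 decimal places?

This is a linear program. Let x1 = kg of carbon black, x2 = kg of phthalo green, x3 = kg of phthalo blue.
Minimize 2.99x1 + 25.94x2 + 25.44x3 subject to:
  259x1 + 71x2 + 71x3 ≥ 402   (hiding power)
  140x2 + 232x3 ≥ 379   (blue component)
  x1, x2, x3 ≥ 0.
The cheapest feasible vertex uses only carbon black, phthalo blue; phthalo green is not used. There the hiding power and blue component constraints are tight.
That vertex is x1 = 1.1043, x3 = 1.6336.
Objective = 2.99·1.1043 + 25.44·1.6336 = 44.8606.

€44.86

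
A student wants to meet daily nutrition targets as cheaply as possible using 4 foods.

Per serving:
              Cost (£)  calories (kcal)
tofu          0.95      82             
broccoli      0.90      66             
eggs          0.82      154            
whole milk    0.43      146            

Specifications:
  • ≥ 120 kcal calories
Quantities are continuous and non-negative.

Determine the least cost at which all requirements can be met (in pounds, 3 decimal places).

Let x1 = servings of tofu, x2 = servings of broccoli, x3 = servings of eggs, x4 = servings of whole milk.
Minimize 0.95x1 + 0.9x2 + 0.82x3 + 0.43x4 s.t.:
  82x1 + 66x2 + 154x3 + 146x4 ≥ 120   (calories)
  x1, x2, x3, x4 ≥ 0.
At the optimum only whole milk is positive (tofu, broccoli, eggs = 0). Binding constraint: calories.
Solving gives x4 = 0.8219.
Hence cost = 0.43·0.8219 = £0.35342.

£0.353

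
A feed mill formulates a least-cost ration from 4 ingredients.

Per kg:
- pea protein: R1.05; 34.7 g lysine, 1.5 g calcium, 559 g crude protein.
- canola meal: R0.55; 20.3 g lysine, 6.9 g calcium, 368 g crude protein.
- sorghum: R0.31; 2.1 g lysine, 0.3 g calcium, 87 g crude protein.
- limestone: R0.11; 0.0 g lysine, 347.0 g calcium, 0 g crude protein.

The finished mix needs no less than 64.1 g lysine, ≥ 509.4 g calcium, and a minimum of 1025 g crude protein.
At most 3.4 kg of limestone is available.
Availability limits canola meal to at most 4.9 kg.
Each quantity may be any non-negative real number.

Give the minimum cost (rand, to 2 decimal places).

R1.89

This is a linear program. Let x1 = kg of pea protein, x2 = kg of canola meal, x3 = kg of sorghum, x4 = kg of limestone.
Minimise 1.05x1 + 0.55x2 + 0.31x3 + 0.11x4 s.t.:
  34.7x1 + 20.3x2 + 2.1x3 ≥ 64.1   (lysine)
  1.5x1 + 6.9x2 + 0.3x3 + 347x4 ≥ 509.4   (calcium)
  559x1 + 368x2 + 87x3 ≥ 1025   (crude protein)
  x4 ≤ 3.4
  x2 ≤ 4.9
  x1, x2, x3, x4 ≥ 0.
The minimum-cost mix takes nothing from pea protein, sorghum — only canola meal, limestone. There the lysine and calcium constraints are tight.
Solving gives x2 = 3.158, x4 = 1.405.
Hence cost = 0.55·3.158 + 0.11·1.405 = R1.8915.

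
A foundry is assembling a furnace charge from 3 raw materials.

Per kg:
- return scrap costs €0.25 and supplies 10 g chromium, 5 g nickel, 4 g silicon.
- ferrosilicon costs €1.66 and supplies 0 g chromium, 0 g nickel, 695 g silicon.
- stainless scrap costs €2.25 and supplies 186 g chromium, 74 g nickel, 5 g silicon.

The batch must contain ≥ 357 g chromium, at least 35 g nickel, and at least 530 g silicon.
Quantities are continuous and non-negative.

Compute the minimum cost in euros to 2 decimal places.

This is a linear program. Let x1 = kg of return scrap, x2 = kg of ferrosilicon, x3 = kg of stainless scrap.
Minimise 0.25x1 + 1.66x2 + 2.25x3 s.t.:
  10x1 + 186x3 ≥ 357   (chromium)
  5x1 + 74x3 ≥ 35   (nickel)
  4x1 + 695x2 + 5x3 ≥ 530   (silicon)
  x1, x2, x3 ≥ 0.
The minimum-cost mix takes nothing from return scrap — only ferrosilicon, stainless scrap. The chromium and silicon requirements are met with equality.
So ferrosilicon = 0.7488 kg, stainless scrap = 1.919 kg.
Total cost: 1.66·0.7488 + 2.25·1.919 = 5.5608.

€5.56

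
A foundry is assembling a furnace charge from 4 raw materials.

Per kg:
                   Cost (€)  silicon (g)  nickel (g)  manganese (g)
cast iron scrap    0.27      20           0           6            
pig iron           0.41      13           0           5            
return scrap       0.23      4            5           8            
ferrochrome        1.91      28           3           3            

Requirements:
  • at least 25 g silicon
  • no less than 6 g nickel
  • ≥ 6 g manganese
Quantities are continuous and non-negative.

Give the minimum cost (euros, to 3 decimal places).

€0.549

Treat it as an LP. Let x1 = kg of cast iron scrap, x2 = kg of pig iron, x3 = kg of return scrap, x4 = kg of ferrochrome.
Minimize 0.27x1 + 0.41x2 + 0.23x3 + 1.91x4 with:
  20x1 + 13x2 + 4x3 + 28x4 ≥ 25   (silicon)
  5x3 + 3x4 ≥ 6   (nickel)
  6x1 + 5x2 + 8x3 + 3x4 ≥ 6   (manganese)
  x1, x2, x3, x4 ≥ 0.
The optimal basis is {cast iron scrap, return scrap}; pig iron, ferrochrome drop out. Binding constraints: silicon and nickel.
Optimal quantities: cast iron scrap = 1.01 kg, return scrap = 1.2 kg.
Hence cost = 0.27·1.01 + 0.23·1.2 = €0.54870.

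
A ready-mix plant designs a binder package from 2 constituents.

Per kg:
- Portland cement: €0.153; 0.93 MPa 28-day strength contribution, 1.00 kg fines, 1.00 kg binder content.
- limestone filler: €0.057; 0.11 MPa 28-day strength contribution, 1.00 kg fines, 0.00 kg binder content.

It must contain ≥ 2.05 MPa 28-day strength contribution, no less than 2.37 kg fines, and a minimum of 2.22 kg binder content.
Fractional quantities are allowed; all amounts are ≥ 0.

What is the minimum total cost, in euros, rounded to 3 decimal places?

Let x1 = kg of Portland cement, x2 = kg of limestone filler.
min 0.153x1 + 0.057x2 with:
  0.93x1 + 0.11x2 ≥ 2.05   (28-day strength contribution)
  1x1 + 1x2 ≥ 2.37   (fines)
  1x1 ≥ 2.22   (binder content)
  x1, x2 ≥ 0.
Both inputs are positive at the optimum. The fines and binder content requirements are met with equality.
Solving gives x1 = 2.22, x2 = 0.15.
Cost = 0.153·2.22 + 0.057·0.15 = 0.34821.

€0.348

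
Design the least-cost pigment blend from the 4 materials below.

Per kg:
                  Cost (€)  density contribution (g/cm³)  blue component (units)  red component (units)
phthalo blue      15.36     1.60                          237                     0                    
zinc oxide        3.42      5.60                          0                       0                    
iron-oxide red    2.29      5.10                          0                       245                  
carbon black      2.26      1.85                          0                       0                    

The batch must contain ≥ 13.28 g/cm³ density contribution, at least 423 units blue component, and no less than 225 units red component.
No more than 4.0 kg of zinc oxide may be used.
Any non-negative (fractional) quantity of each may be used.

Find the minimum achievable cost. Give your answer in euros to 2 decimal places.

€32.10

Let x1 = kg of phthalo blue, x2 = kg of zinc oxide, x3 = kg of iron-oxide red, x4 = kg of carbon black.
Minimize 15.36x1 + 3.42x2 + 2.29x3 + 2.26x4 with:
  1.6x1 + 5.6x2 + 5.1x3 + 1.85x4 ≥ 13.28   (density contribution)
  237x1 ≥ 423   (blue component)
  245x3 ≥ 225   (red component)
  x2 ≤ 4
  x1, x2, x3, x4 ≥ 0.
The minimum-cost mix takes nothing from zinc oxide, carbon black — only phthalo blue, iron-oxide red. Binding constraints: density contribution and blue component.
So phthalo blue = 1.785 kg, iron-oxide red = 2.044 kg.
Total cost: 15.36·1.785 + 2.29·2.044 = 32.0984.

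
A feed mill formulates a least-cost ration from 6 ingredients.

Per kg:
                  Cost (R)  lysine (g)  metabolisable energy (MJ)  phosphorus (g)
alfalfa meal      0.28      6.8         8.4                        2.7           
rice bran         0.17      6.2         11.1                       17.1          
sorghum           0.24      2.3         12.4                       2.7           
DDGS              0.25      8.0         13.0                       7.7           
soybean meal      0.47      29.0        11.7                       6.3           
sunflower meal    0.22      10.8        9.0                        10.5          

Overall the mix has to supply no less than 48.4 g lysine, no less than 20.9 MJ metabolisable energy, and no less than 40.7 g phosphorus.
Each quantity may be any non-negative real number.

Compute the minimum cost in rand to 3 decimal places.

This is a linear program. Let x1 = kg of alfalfa meal, x2 = kg of rice bran, x3 = kg of sorghum, x4 = kg of DDGS, x5 = kg of soybean meal, x6 = kg of sunflower meal.
min 0.28x1 + 0.17x2 + 0.24x3 + 0.25x4 + 0.47x5 + 0.22x6 with:
  6.8x1 + 6.2x2 + 2.3x3 + 8x4 + 29x5 + 10.8x6 ≥ 48.4   (lysine)
  8.4x1 + 11.1x2 + 12.4x3 + 13x4 + 11.7x5 + 9x6 ≥ 20.9   (metabolisable energy)
  2.7x1 + 17.1x2 + 2.7x3 + 7.7x4 + 6.3x5 + 10.5x6 ≥ 40.7   (phosphorus)
  x1, x2, x3, x4, x5, x6 ≥ 0.
The minimum-cost mix takes nothing from alfalfa meal, sorghum, DDGS, sunflower meal — only rice bran, soybean meal. The lysine and phosphorus requirements are met with equality.
So rice bran = 1.9162 kg, soybean meal = 1.2593 kg.
Hence cost = 0.17·1.9162 + 0.47·1.2593 = R0.91763.

R0.918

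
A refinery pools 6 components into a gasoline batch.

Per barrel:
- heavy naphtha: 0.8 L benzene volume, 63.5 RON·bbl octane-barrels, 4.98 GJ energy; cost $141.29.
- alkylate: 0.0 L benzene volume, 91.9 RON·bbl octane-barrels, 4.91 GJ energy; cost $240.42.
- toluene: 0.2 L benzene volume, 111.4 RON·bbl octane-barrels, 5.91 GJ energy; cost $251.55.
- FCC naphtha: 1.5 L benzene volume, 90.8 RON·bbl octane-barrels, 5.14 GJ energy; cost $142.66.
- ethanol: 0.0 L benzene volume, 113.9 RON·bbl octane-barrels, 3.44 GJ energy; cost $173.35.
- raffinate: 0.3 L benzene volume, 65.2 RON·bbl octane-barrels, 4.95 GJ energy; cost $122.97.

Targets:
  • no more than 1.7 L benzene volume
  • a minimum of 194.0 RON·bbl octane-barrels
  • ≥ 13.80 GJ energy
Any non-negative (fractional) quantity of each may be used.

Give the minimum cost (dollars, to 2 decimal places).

$350.75

This is a linear program. Let x1 = barrels of heavy naphtha, x2 = barrels of alkylate, x3 = barrels of toluene, x4 = barrels of FCC naphtha, x5 = barrels of ethanol, x6 = barrels of raffinate.
Minimise 141.29x1 + 240.42x2 + 251.55x3 + 142.66x4 + 173.35x5 + 122.97x6 subject to:
  0.8x1 + 0.2x3 + 1.5x4 + 0.3x6 ≤ 1.7   (benzene volume)
  63.5x1 + 91.9x2 + 111.4x3 + 90.8x4 + 113.9x5 + 65.2x6 ≥ 194   (octane-barrels)
  4.98x1 + 4.91x2 + 5.91x3 + 5.14x4 + 3.44x5 + 4.95x6 ≥ 13.8   (energy)
  x1, x2, x3, x4, x5, x6 ≥ 0.
The cheapest feasible vertex uses only FCC naphtha, raffinate; heavy naphtha, alkylate, toluene, ethanol are not used. Binding constraints: octane-barrels and energy.
So FCC naphtha = 0.5295 barrels, raffinate = 2.238 barrels.
Cost = 142.66·0.5295 + 122.97·2.238 = 350.7453.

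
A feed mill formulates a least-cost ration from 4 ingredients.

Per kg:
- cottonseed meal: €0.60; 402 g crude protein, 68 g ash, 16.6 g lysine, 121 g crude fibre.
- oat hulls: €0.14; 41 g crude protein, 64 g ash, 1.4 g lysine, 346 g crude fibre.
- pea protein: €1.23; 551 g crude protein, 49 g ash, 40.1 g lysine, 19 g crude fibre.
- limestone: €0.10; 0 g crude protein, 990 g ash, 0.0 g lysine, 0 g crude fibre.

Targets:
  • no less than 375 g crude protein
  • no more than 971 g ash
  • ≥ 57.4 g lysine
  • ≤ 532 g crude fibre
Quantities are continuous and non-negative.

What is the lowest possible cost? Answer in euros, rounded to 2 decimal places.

Let x1 = kg of cottonseed meal, x2 = kg of oat hulls, x3 = kg of pea protein, x4 = kg of limestone.
min 0.6x1 + 0.14x2 + 1.23x3 + 0.1x4 with:
  402x1 + 41x2 + 551x3 ≥ 375   (crude protein)
  68x1 + 64x2 + 49x3 + 990x4 ≤ 971   (ash)
  16.6x1 + 1.4x2 + 40.1x3 ≥ 57.4   (lysine)
  121x1 + 346x2 + 19x3 ≤ 532   (crude fibre)
  x1, x2, x3, x4 ≥ 0.
The optimal basis is {pea protein}; cottonseed meal, oat hulls, limestone drop out. The lysine requirement is met with equality.
Solving gives x3 = 1.431.
Hence cost = 1.23·1.431 = €1.7601.

€1.76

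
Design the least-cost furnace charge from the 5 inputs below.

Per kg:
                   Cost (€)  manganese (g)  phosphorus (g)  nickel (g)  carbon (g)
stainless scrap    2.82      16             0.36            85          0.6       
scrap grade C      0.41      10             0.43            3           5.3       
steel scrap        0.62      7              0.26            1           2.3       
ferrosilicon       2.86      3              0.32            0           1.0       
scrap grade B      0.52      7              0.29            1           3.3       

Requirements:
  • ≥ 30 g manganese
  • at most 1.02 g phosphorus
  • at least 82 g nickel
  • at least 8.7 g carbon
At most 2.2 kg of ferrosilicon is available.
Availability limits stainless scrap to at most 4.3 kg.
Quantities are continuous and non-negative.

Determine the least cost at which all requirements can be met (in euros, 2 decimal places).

Treat it as an LP. Let x1 = kg of stainless scrap, x2 = kg of scrap grade C, x3 = kg of steel scrap, x4 = kg of ferrosilicon, x5 = kg of scrap grade B.
Minimise 2.82x1 + 0.41x2 + 0.62x3 + 2.86x4 + 0.52x5 s.t.:
  16x1 + 10x2 + 7x3 + 3x4 + 7x5 ≥ 30   (manganese)
  0.36x1 + 0.43x2 + 0.26x3 + 0.32x4 + 0.29x5 ≤ 1.02   (phosphorus)
  85x1 + 3x2 + 1x3 + 1x5 ≥ 82   (nickel)
  0.6x1 + 5.3x2 + 2.3x3 + 1x4 + 3.3x5 ≥ 8.7   (carbon)
  x4 ≤ 2.2
  x1 ≤ 4.3
  x1, x2, x3, x4, x5 ≥ 0.
At the optimum only stainless scrap, scrap grade C are positive (steel scrap, ferrosilicon, scrap grade B = 0). The manganese and nickel requirements are met with equality.
So stainless scrap = 0.9102 kg, scrap grade C = 1.544 kg.
Objective = 2.82·0.9102 + 0.41·1.544 = 3.1998.

€3.20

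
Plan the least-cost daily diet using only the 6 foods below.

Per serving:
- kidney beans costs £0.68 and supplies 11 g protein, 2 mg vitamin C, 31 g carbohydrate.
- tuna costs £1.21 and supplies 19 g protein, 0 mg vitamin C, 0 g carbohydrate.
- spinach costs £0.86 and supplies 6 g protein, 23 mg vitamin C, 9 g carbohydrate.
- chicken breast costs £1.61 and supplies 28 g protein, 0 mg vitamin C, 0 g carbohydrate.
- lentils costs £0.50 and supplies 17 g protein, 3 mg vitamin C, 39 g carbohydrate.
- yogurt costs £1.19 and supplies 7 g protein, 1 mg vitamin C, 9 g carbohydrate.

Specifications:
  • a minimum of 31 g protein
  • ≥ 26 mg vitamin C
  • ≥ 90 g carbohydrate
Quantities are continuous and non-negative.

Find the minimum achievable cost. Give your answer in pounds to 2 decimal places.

£1.79

This is a linear program. Let x1 = servings of kidney beans, x2 = servings of tuna, x3 = servings of spinach, x4 = servings of chicken breast, x5 = servings of lentils, x6 = servings of yogurt.
Minimize 0.68x1 + 1.21x2 + 0.86x3 + 1.61x4 + 0.5x5 + 1.19x6 subject to:
  11x1 + 19x2 + 6x3 + 28x4 + 17x5 + 7x6 ≥ 31   (protein)
  2x1 + 23x3 + 3x5 + 1x6 ≥ 26   (vitamin C)
  31x1 + 9x3 + 39x5 + 9x6 ≥ 90   (carbohydrate)
  x1, x2, x3, x4, x5, x6 ≥ 0.
The minimum-cost mix takes nothing from kidney beans, tuna, chicken breast, yogurt — only spinach, lentils. There the vitamin C and carbohydrate constraints are tight.
So spinach = 0.8552 servings, lentils = 2.11 servings.
Objective = 0.86·0.8552 + 0.5·2.11 = 1.7905.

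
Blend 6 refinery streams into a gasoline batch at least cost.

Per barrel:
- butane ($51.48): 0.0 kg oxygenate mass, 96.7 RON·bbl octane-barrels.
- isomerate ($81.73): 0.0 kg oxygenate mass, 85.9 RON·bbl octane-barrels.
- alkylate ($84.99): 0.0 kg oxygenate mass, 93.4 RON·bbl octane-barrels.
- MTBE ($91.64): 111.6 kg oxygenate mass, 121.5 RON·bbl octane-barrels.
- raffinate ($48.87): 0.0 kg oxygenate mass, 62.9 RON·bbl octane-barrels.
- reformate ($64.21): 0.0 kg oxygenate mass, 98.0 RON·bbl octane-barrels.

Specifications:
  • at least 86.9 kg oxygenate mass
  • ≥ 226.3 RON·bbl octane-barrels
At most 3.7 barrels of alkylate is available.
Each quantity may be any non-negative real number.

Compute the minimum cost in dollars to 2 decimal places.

Let x1 = barrels of butane, x2 = barrels of isomerate, x3 = barrels of alkylate, x4 = barrels of MTBE, x5 = barrels of raffinate, x6 = barrels of reformate.
Minimise 51.48x1 + 81.73x2 + 84.99x3 + 91.64x4 + 48.87x5 + 64.21x6 subject to:
  111.6x4 ≥ 86.9   (oxygenate mass)
  96.7x1 + 85.9x2 + 93.4x3 + 121.5x4 + 62.9x5 + 98x6 ≥ 226.3   (octane-barrels)
  x3 ≤ 3.7
  x1, x2, x3, x4, x5, x6 ≥ 0.
The cheapest feasible vertex uses only butane, MTBE; isomerate, alkylate, raffinate, reformate are not used. There the oxygenate mass and octane-barrels constraints are tight.
So butane = 1.3619 barrels, MTBE = 0.77867 barrels.
Hence cost = 51.48·1.3619 + 91.64·0.77867 = $141.4679.

$141.47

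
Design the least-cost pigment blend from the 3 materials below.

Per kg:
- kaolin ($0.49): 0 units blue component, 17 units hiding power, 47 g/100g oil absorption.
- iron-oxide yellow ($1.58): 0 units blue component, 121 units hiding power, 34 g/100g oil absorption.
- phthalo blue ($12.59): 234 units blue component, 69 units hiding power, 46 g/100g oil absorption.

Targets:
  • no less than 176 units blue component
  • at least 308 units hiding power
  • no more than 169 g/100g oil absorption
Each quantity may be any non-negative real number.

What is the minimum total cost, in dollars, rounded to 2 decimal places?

$12.81

Set it up as a linear program. Let x1 = kg of kaolin, x2 = kg of iron-oxide yellow, x3 = kg of phthalo blue.
min 0.49x1 + 1.58x2 + 12.59x3 subject to:
  234x3 ≥ 176   (blue component)
  17x1 + 121x2 + 69x3 ≥ 308   (hiding power)
  47x1 + 34x2 + 46x3 ≤ 169   (oil absorption)
  x1, x2, x3 ≥ 0.
The minimum-cost mix takes nothing from kaolin — only iron-oxide yellow, phthalo blue. Binding constraints: blue component and hiding power.
So iron-oxide yellow = 2.117 kg, phthalo blue = 0.7521 kg.
Hence cost = 1.58·2.117 + 12.59·0.7521 = $12.8138.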